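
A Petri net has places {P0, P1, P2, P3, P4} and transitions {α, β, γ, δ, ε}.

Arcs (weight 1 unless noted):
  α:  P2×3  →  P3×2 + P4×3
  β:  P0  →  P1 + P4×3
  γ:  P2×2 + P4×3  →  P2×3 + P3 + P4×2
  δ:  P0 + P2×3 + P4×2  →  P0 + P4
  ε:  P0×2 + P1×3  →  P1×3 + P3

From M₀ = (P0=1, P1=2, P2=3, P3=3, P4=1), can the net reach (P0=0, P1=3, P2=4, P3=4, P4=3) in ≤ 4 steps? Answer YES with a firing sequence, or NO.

YES — reachable via ⟨β, γ⟩ (2 firings)

step 1: fire β:  (P0=1, P1=2, P2=3, P3=3, P4=1) → (P0=0, P1=3, P2=3, P3=3, P4=4)
step 2: fire γ:  (P0=0, P1=3, P2=3, P3=3, P4=4) → (P0=0, P1=3, P2=4, P3=4, P4=3)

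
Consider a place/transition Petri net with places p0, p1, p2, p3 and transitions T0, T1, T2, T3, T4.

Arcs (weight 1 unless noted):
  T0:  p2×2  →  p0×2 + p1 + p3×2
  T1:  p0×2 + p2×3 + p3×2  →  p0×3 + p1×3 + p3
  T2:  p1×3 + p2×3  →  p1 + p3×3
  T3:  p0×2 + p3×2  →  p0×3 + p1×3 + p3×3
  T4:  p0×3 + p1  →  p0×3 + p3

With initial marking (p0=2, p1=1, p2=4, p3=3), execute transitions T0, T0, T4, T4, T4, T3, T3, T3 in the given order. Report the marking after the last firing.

(p0=9, p1=9, p2=0, p3=13)

step 1: fire T0:  (p0=2, p1=1, p2=4, p3=3) → (p0=4, p1=2, p2=2, p3=5)
step 2: fire T0:  (p0=4, p1=2, p2=2, p3=5) → (p0=6, p1=3, p2=0, p3=7)
step 3: fire T4:  (p0=6, p1=3, p2=0, p3=7) → (p0=6, p1=2, p2=0, p3=8)
step 4: fire T4:  (p0=6, p1=2, p2=0, p3=8) → (p0=6, p1=1, p2=0, p3=9)
step 5: fire T4:  (p0=6, p1=1, p2=0, p3=9) → (p0=6, p1=0, p2=0, p3=10)
step 6: fire T3:  (p0=6, p1=0, p2=0, p3=10) → (p0=7, p1=3, p2=0, p3=11)
step 7: fire T3:  (p0=7, p1=3, p2=0, p3=11) → (p0=8, p1=6, p2=0, p3=12)
step 8: fire T3:  (p0=8, p1=6, p2=0, p3=12) → (p0=9, p1=9, p2=0, p3=13)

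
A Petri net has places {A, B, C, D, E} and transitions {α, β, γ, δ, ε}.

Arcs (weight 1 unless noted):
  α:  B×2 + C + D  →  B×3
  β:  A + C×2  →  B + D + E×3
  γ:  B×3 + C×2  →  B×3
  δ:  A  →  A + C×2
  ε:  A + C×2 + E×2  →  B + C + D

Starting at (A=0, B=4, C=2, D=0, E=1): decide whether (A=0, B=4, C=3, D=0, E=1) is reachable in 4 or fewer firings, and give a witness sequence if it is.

depth 0: 1 marking
depth 1: 2 markings reached so far
depth 2: 2 markings reached so far
(frontier empty at depth 2; search complete)
target is not among the 2 markings reachable within 4 steps

NO — not reachable within 4 firings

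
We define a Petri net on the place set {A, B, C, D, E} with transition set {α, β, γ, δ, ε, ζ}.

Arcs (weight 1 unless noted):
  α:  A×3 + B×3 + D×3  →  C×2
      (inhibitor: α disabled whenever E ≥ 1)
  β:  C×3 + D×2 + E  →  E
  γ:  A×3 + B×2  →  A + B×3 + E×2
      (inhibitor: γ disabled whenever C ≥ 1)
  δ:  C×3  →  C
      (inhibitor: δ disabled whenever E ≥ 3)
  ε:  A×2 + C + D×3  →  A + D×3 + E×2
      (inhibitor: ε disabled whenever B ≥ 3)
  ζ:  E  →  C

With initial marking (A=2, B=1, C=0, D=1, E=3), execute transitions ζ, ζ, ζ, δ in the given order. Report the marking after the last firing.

(A=2, B=1, C=1, D=1, E=0)

step 1: fire ζ:  (A=2, B=1, C=0, D=1, E=3) → (A=2, B=1, C=1, D=1, E=2)
step 2: fire ζ:  (A=2, B=1, C=1, D=1, E=2) → (A=2, B=1, C=2, D=1, E=1)
step 3: fire ζ:  (A=2, B=1, C=2, D=1, E=1) → (A=2, B=1, C=3, D=1, E=0)
step 4: fire δ:  (A=2, B=1, C=3, D=1, E=0) → (A=2, B=1, C=1, D=1, E=0)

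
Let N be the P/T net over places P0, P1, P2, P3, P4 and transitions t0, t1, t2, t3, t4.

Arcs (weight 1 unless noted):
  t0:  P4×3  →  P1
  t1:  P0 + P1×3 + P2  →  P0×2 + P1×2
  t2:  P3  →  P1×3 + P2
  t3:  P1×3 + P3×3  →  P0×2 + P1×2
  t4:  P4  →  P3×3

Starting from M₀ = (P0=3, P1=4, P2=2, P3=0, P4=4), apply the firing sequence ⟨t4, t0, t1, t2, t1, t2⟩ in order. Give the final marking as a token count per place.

step 1: fire t4:  (P0=3, P1=4, P2=2, P3=0, P4=4) → (P0=3, P1=4, P2=2, P3=3, P4=3)
step 2: fire t0:  (P0=3, P1=4, P2=2, P3=3, P4=3) → (P0=3, P1=5, P2=2, P3=3, P4=0)
step 3: fire t1:  (P0=3, P1=5, P2=2, P3=3, P4=0) → (P0=4, P1=4, P2=1, P3=3, P4=0)
step 4: fire t2:  (P0=4, P1=4, P2=1, P3=3, P4=0) → (P0=4, P1=7, P2=2, P3=2, P4=0)
step 5: fire t1:  (P0=4, P1=7, P2=2, P3=2, P4=0) → (P0=5, P1=6, P2=1, P3=2, P4=0)
step 6: fire t2:  (P0=5, P1=6, P2=1, P3=2, P4=0) → (P0=5, P1=9, P2=2, P3=1, P4=0)

(P0=5, P1=9, P2=2, P3=1, P4=0)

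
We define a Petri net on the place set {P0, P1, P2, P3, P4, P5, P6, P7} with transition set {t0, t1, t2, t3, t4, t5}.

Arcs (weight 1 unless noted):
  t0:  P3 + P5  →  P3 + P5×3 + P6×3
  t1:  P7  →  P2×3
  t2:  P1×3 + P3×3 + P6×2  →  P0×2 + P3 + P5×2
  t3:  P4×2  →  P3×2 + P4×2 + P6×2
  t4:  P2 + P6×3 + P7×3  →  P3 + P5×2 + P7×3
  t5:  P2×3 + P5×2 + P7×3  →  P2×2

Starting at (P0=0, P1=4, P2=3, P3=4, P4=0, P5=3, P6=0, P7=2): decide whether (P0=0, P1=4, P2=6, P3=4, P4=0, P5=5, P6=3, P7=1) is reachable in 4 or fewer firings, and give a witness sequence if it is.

YES — reachable via ⟨t0, t1⟩ (2 firings)

step 1: fire t0:  (P0=0, P1=4, P2=3, P3=4, P4=0, P5=3, P6=0, P7=2) → (P0=0, P1=4, P2=3, P3=4, P4=0, P5=5, P6=3, P7=2)
step 2: fire t1:  (P0=0, P1=4, P2=3, P3=4, P4=0, P5=5, P6=3, P7=2) → (P0=0, P1=4, P2=6, P3=4, P4=0, P5=5, P6=3, P7=1)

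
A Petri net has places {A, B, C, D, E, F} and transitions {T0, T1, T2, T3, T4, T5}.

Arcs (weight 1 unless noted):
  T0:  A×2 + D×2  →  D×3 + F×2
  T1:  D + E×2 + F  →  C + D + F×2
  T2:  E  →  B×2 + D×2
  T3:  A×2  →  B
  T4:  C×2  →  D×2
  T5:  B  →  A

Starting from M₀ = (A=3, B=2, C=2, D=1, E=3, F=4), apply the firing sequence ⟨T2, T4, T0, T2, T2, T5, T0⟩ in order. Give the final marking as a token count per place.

step 1: fire T2:  (A=3, B=2, C=2, D=1, E=3, F=4) → (A=3, B=4, C=2, D=3, E=2, F=4)
step 2: fire T4:  (A=3, B=4, C=2, D=3, E=2, F=4) → (A=3, B=4, C=0, D=5, E=2, F=4)
step 3: fire T0:  (A=3, B=4, C=0, D=5, E=2, F=4) → (A=1, B=4, C=0, D=6, E=2, F=6)
step 4: fire T2:  (A=1, B=4, C=0, D=6, E=2, F=6) → (A=1, B=6, C=0, D=8, E=1, F=6)
step 5: fire T2:  (A=1, B=6, C=0, D=8, E=1, F=6) → (A=1, B=8, C=0, D=10, E=0, F=6)
step 6: fire T5:  (A=1, B=8, C=0, D=10, E=0, F=6) → (A=2, B=7, C=0, D=10, E=0, F=6)
step 7: fire T0:  (A=2, B=7, C=0, D=10, E=0, F=6) → (A=0, B=7, C=0, D=11, E=0, F=8)

(A=0, B=7, C=0, D=11, E=0, F=8)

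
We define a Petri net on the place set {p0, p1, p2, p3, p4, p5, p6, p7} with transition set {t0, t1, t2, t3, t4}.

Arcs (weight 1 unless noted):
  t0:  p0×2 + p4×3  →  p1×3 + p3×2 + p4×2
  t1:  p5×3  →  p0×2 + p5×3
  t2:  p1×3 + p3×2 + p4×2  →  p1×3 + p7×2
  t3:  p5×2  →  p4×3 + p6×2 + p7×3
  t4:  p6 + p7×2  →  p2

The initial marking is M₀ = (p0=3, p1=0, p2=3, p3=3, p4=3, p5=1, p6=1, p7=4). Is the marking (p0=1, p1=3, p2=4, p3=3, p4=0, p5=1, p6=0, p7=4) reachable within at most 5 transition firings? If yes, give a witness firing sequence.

step 1: fire t0:  (p0=3, p1=0, p2=3, p3=3, p4=3, p5=1, p6=1, p7=4) → (p0=1, p1=3, p2=3, p3=5, p4=2, p5=1, p6=1, p7=4)
step 2: fire t2:  (p0=1, p1=3, p2=3, p3=5, p4=2, p5=1, p6=1, p7=4) → (p0=1, p1=3, p2=3, p3=3, p4=0, p5=1, p6=1, p7=6)
step 3: fire t4:  (p0=1, p1=3, p2=3, p3=3, p4=0, p5=1, p6=1, p7=6) → (p0=1, p1=3, p2=4, p3=3, p4=0, p5=1, p6=0, p7=4)

YES — reachable via ⟨t0, t2, t4⟩ (3 firings)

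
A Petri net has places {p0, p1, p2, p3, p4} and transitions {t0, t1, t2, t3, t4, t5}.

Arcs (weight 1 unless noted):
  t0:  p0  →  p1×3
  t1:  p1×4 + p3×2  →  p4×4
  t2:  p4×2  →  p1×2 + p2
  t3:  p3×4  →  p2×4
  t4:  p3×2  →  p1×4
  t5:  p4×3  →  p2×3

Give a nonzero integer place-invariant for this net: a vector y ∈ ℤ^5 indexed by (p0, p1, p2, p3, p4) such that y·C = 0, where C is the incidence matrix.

Incidence matrix C (rows=places, cols=transitions):
       t0   t1   t2   t3   t4   t5
   p0  -1    0    0    0    0    0
   p1   3   -4    2    0    4    0
   p2   0    0    1    4    0    3
   p3   0   -2    0   -4   -2    0
   p4   0    4   -2    0    0   -3

Candidate y = [3, 1, 2, 2, 2]; check y·C column-wise:
  col t0: 3·-1 + 1·3 + 2·0 + 2·0 + 2·0 = 0
  col t1: 3·0 + 1·-4 + 2·0 + 2·-2 + 2·4 = 0
  col t2: 3·0 + 1·2 + 2·1 + 2·0 + 2·-2 = 0
  col t3: 3·0 + 1·0 + 2·4 + 2·-4 + 2·0 = 0
  col t4: 3·0 + 1·4 + 2·0 + 2·-2 + 2·0 = 0
  col t5: 3·0 + 1·0 + 2·3 + 2·0 + 2·-3 = 0

y = (p0:3, p1:1, p2:2, p3:2, p4:2)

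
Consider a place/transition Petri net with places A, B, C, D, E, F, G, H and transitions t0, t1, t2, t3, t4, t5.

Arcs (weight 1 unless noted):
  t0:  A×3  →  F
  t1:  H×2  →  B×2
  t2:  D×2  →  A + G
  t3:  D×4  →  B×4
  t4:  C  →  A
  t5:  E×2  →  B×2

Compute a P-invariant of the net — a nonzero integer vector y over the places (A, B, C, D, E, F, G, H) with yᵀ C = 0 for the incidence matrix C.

y = (A:1, B:0, C:1, D:0, E:0, F:3, G:-1, H:0)

Incidence matrix C (rows=places, cols=transitions):
       t0   t1   t2   t3   t4   t5
    A  -3    0    1    0    1    0
    B   0    2    0    4    0    2
    C   0    0    0    0   -1    0
    D   0    0   -2   -4    0    0
    E   0    0    0    0    0   -2
    F   1    0    0    0    0    0
    G   0    0    1    0    0    0
    H   0   -2    0    0    0    0

Candidate y = [1, 0, 1, 0, 0, 3, -1, 0]; check y·C column-wise:
  col t0: 1·-3 + 1·0 + 3·1 + -1·0 = 0
  col t1: 1·0 + 0·2 + 1·0 + 3·0 + -1·0 + 0·-2 = 0
  col t2: 1·1 + 1·0 + 0·-2 + 3·0 + -1·1 = 0
  col t3: 1·0 + 0·4 + 1·0 + 0·-4 + 3·0 + -1·0 = 0
  col t4: 1·1 + 1·-1 + 3·0 + -1·0 = 0
  col t5: 1·0 + 0·2 + 1·0 + 0·-2 + 3·0 + -1·0 = 0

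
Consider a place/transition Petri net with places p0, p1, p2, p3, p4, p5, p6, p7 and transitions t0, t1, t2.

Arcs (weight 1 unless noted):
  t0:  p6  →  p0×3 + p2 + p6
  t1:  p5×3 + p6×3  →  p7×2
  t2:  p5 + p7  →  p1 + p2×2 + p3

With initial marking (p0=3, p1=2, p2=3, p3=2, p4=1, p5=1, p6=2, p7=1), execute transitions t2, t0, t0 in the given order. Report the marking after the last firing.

step 1: fire t2:  (p0=3, p1=2, p2=3, p3=2, p4=1, p5=1, p6=2, p7=1) → (p0=3, p1=3, p2=5, p3=3, p4=1, p5=0, p6=2, p7=0)
step 2: fire t0:  (p0=3, p1=3, p2=5, p3=3, p4=1, p5=0, p6=2, p7=0) → (p0=6, p1=3, p2=6, p3=3, p4=1, p5=0, p6=2, p7=0)
step 3: fire t0:  (p0=6, p1=3, p2=6, p3=3, p4=1, p5=0, p6=2, p7=0) → (p0=9, p1=3, p2=7, p3=3, p4=1, p5=0, p6=2, p7=0)

(p0=9, p1=3, p2=7, p3=3, p4=1, p5=0, p6=2, p7=0)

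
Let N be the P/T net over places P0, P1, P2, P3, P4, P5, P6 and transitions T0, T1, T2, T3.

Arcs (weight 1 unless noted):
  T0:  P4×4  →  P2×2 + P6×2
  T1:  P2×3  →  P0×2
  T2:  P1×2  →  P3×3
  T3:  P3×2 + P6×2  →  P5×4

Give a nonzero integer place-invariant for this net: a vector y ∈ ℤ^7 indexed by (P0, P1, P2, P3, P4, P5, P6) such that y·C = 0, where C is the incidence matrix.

Incidence matrix C (rows=places, cols=transitions):
       T0   T1   T2   T3
   P0   0    2    0    0
   P1   0    0   -2    0
   P2   2   -3    0    0
   P3   0    0    3   -2
   P4  -4    0    0    0
   P5   0    0    0    4
   P6   2    0    0   -2

Candidate y = [3, 0, 2, 0, 1, 0, 0]; check y·C column-wise:
  col T0: 3·0 + 2·2 + 1·-4 + 0·2 = 0
  col T1: 3·2 + 2·-3 + 1·0 = 0
  col T2: 3·0 + 0·-2 + 2·0 + 0·3 + 1·0 = 0
  col T3: 3·0 + 2·0 + 0·-2 + 1·0 + 0·4 + 0·-2 = 0

y = (P0:3, P1:0, P2:2, P3:0, P4:1, P5:0, P6:0)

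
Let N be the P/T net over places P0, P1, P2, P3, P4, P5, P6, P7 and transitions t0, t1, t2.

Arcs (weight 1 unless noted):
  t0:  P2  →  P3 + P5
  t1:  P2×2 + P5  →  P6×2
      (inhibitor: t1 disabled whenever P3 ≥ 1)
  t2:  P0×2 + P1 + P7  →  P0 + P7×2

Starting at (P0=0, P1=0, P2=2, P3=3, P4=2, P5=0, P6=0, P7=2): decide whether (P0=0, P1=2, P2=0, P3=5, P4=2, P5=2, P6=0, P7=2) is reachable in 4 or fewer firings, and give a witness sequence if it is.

NO — not reachable within 4 firings

depth 0: 1 marking
depth 1: 2 markings reached so far
depth 2: 3 markings reached so far
depth 3: 3 markings reached so far
(frontier empty at depth 3; search complete)
target is not among the 3 markings reachable within 4 steps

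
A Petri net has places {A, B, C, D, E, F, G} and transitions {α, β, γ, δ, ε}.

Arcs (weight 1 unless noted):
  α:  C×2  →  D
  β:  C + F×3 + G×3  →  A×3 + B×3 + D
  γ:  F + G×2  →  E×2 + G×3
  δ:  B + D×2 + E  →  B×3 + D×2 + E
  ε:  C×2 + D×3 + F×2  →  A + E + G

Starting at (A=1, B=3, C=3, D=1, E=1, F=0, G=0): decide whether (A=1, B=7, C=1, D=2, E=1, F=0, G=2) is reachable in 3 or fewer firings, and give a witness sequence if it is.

NO — not reachable within 3 firings

depth 0: 1 marking
depth 1: 2 markings reached so far
depth 2: 3 markings reached so far
depth 3: 4 markings reached so far
target is not among the 4 markings reachable within 3 steps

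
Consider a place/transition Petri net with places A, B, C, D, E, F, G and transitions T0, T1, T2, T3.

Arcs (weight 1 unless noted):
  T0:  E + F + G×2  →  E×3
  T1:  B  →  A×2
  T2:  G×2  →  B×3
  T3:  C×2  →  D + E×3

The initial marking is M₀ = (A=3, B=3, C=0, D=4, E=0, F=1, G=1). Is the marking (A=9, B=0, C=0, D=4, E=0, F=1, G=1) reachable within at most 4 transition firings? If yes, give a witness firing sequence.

step 1: fire T1:  (A=3, B=3, C=0, D=4, E=0, F=1, G=1) → (A=5, B=2, C=0, D=4, E=0, F=1, G=1)
step 2: fire T1:  (A=5, B=2, C=0, D=4, E=0, F=1, G=1) → (A=7, B=1, C=0, D=4, E=0, F=1, G=1)
step 3: fire T1:  (A=7, B=1, C=0, D=4, E=0, F=1, G=1) → (A=9, B=0, C=0, D=4, E=0, F=1, G=1)

YES — reachable via ⟨T1, T1, T1⟩ (3 firings)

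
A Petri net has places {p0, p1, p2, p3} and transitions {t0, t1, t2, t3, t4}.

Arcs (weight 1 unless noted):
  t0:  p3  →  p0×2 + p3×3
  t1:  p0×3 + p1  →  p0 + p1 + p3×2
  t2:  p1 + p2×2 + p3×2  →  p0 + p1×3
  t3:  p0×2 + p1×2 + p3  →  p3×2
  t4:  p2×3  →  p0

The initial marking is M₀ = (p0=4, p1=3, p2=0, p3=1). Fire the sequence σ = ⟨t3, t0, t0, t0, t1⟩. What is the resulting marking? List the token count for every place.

step 1: fire t3:  (p0=4, p1=3, p2=0, p3=1) → (p0=2, p1=1, p2=0, p3=2)
step 2: fire t0:  (p0=2, p1=1, p2=0, p3=2) → (p0=4, p1=1, p2=0, p3=4)
step 3: fire t0:  (p0=4, p1=1, p2=0, p3=4) → (p0=6, p1=1, p2=0, p3=6)
step 4: fire t0:  (p0=6, p1=1, p2=0, p3=6) → (p0=8, p1=1, p2=0, p3=8)
step 5: fire t1:  (p0=8, p1=1, p2=0, p3=8) → (p0=6, p1=1, p2=0, p3=10)

(p0=6, p1=1, p2=0, p3=10)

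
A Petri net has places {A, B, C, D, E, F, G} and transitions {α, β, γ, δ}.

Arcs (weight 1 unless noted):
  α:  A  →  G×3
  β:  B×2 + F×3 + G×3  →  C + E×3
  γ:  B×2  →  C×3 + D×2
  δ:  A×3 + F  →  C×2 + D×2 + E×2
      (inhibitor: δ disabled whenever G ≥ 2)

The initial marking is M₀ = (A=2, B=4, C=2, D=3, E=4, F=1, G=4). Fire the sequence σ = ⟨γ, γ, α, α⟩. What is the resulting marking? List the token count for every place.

(A=0, B=0, C=8, D=7, E=4, F=1, G=10)

step 1: fire γ:  (A=2, B=4, C=2, D=3, E=4, F=1, G=4) → (A=2, B=2, C=5, D=5, E=4, F=1, G=4)
step 2: fire γ:  (A=2, B=2, C=5, D=5, E=4, F=1, G=4) → (A=2, B=0, C=8, D=7, E=4, F=1, G=4)
step 3: fire α:  (A=2, B=0, C=8, D=7, E=4, F=1, G=4) → (A=1, B=0, C=8, D=7, E=4, F=1, G=7)
step 4: fire α:  (A=1, B=0, C=8, D=7, E=4, F=1, G=7) → (A=0, B=0, C=8, D=7, E=4, F=1, G=10)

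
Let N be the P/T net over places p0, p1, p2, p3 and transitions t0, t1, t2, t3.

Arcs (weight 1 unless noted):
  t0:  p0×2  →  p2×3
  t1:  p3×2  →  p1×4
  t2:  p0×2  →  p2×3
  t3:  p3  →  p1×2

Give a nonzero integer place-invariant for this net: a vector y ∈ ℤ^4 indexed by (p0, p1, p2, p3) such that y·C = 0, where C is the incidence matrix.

Incidence matrix C (rows=places, cols=transitions):
       t0   t1   t2   t3
   p0  -2    0   -2    0
   p1   0    4    0    2
   p2   3    0    3    0
   p3   0   -2    0   -1

Candidate y = [3, 0, 2, 0]; check y·C column-wise:
  col t0: 3·-2 + 2·3 = 0
  col t1: 3·0 + 0·4 + 2·0 + 0·-2 = 0
  col t2: 3·-2 + 2·3 = 0
  col t3: 3·0 + 0·2 + 2·0 + 0·-1 = 0

y = (p0:3, p1:0, p2:2, p3:0)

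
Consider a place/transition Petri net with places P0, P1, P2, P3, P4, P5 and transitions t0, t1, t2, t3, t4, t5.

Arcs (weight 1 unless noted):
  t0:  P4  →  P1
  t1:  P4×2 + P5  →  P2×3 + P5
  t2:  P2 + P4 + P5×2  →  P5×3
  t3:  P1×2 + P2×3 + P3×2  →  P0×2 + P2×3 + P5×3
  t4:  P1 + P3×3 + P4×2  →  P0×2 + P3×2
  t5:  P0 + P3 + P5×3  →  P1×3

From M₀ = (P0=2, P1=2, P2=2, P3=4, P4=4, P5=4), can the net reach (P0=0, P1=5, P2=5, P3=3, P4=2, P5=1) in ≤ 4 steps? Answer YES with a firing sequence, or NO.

depth 0: 1 marking
depth 1: 6 markings reached so far
depth 2: 21 markings reached so far
depth 3: 44 markings reached so far
depth 4: 65 markings reached so far
target is not among the 65 markings reachable within 4 steps

NO — not reachable within 4 firings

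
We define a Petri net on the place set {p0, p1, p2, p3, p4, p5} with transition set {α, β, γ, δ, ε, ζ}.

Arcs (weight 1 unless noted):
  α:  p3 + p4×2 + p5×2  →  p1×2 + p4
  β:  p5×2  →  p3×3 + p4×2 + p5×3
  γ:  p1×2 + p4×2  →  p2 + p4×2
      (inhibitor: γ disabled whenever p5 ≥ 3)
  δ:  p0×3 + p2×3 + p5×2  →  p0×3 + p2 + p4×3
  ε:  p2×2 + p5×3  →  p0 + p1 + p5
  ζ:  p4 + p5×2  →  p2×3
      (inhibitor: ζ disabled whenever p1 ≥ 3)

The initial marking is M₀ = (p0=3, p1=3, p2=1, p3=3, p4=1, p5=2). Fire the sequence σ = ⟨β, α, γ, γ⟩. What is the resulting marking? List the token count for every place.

step 1: fire β:  (p0=3, p1=3, p2=1, p3=3, p4=1, p5=2) → (p0=3, p1=3, p2=1, p3=6, p4=3, p5=3)
step 2: fire α:  (p0=3, p1=3, p2=1, p3=6, p4=3, p5=3) → (p0=3, p1=5, p2=1, p3=5, p4=2, p5=1)
step 3: fire γ:  (p0=3, p1=5, p2=1, p3=5, p4=2, p5=1) → (p0=3, p1=3, p2=2, p3=5, p4=2, p5=1)
step 4: fire γ:  (p0=3, p1=3, p2=2, p3=5, p4=2, p5=1) → (p0=3, p1=1, p2=3, p3=5, p4=2, p5=1)

(p0=3, p1=1, p2=3, p3=5, p4=2, p5=1)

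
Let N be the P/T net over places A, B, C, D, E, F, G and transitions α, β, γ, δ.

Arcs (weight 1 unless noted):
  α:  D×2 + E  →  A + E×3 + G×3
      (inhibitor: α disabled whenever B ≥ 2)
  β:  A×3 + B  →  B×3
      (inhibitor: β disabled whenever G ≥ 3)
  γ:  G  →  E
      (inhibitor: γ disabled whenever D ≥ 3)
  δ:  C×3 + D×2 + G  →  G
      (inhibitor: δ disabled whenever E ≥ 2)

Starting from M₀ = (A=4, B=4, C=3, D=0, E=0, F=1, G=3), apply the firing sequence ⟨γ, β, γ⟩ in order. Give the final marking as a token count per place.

step 1: fire γ:  (A=4, B=4, C=3, D=0, E=0, F=1, G=3) → (A=4, B=4, C=3, D=0, E=1, F=1, G=2)
step 2: fire β:  (A=4, B=4, C=3, D=0, E=1, F=1, G=2) → (A=1, B=6, C=3, D=0, E=1, F=1, G=2)
step 3: fire γ:  (A=1, B=6, C=3, D=0, E=1, F=1, G=2) → (A=1, B=6, C=3, D=0, E=2, F=1, G=1)

(A=1, B=6, C=3, D=0, E=2, F=1, G=1)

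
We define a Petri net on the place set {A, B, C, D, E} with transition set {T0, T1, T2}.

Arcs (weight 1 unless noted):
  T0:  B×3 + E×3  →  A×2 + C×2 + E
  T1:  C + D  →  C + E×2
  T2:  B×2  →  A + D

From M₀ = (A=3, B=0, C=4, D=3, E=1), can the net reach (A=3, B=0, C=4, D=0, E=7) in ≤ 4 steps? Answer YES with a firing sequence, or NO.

YES — reachable via ⟨T1, T1, T1⟩ (3 firings)

step 1: fire T1:  (A=3, B=0, C=4, D=3, E=1) → (A=3, B=0, C=4, D=2, E=3)
step 2: fire T1:  (A=3, B=0, C=4, D=2, E=3) → (A=3, B=0, C=4, D=1, E=5)
step 3: fire T1:  (A=3, B=0, C=4, D=1, E=5) → (A=3, B=0, C=4, D=0, E=7)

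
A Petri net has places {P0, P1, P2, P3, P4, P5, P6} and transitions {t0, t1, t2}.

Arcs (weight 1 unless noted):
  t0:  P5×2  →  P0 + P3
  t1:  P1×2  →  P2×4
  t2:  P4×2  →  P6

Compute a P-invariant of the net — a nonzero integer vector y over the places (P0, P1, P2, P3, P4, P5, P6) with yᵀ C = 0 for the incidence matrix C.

Incidence matrix C (rows=places, cols=transitions):
       t0   t1   t2
   P0   1    0    0
   P1   0   -2    0
   P2   0    4    0
   P3   1    0    0
   P4   0    0   -2
   P5  -2    0    0
   P6   0    0    1

Candidate y = [0, 2, 1, 0, 0, 0, 0]; check y·C column-wise:
  col t0: 0·1 + 2·0 + 1·0 + 0·1 + 0·-2 = 0
  col t1: 2·-2 + 1·4 = 0
  col t2: 2·0 + 1·0 + 0·-2 + 0·1 = 0

y = (P0:0, P1:2, P2:1, P3:0, P4:0, P5:0, P6:0)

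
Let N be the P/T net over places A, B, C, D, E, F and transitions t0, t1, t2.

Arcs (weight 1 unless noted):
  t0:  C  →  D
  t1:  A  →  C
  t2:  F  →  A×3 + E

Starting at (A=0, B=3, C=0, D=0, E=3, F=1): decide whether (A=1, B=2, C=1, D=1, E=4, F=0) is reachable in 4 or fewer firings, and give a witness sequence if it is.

NO — not reachable within 4 firings

depth 0: 1 marking
depth 1: 2 markings reached so far
depth 2: 3 markings reached so far
depth 3: 5 markings reached so far
depth 4: 7 markings reached so far
target is not among the 7 markings reachable within 4 steps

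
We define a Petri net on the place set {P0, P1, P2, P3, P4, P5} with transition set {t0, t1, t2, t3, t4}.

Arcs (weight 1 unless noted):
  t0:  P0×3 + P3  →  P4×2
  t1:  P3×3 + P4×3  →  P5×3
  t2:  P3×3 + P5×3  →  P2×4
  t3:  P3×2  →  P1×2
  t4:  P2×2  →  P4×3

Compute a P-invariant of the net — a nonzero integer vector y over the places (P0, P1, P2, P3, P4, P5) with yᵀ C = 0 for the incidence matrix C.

Incidence matrix C (rows=places, cols=transitions):
       t0   t1   t2   t3   t4
   P0  -3    0    0    0    0
   P1   0    0    0    2    0
   P2   0    0    4    0   -2
   P3  -1   -3   -3   -2    0
   P4   2   -3    0    0    3
   P5   0    3   -3    0    0

Candidate y = [1, 1, 3, 1, 2, 3]; check y·C column-wise:
  col t0: 1·-3 + 1·0 + 3·0 + 1·-1 + 2·2 + 3·0 = 0
  col t1: 1·0 + 1·0 + 3·0 + 1·-3 + 2·-3 + 3·3 = 0
  col t2: 1·0 + 1·0 + 3·4 + 1·-3 + 2·0 + 3·-3 = 0
  col t3: 1·0 + 1·2 + 3·0 + 1·-2 + 2·0 + 3·0 = 0
  col t4: 1·0 + 1·0 + 3·-2 + 1·0 + 2·3 + 3·0 = 0

y = (P0:1, P1:1, P2:3, P3:1, P4:2, P5:3)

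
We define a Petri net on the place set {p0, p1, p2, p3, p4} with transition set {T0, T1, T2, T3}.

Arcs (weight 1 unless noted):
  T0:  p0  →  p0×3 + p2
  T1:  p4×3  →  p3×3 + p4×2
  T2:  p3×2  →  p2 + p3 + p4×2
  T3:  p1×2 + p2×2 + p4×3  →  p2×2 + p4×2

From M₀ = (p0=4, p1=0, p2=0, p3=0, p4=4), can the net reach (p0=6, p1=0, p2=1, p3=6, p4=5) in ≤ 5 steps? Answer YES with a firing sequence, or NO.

NO — not reachable within 5 firings

depth 0: 1 marking
depth 1: 3 markings reached so far
depth 2: 7 markings reached so far
depth 3: 13 markings reached so far
depth 4: 21 markings reached so far
depth 5: 32 markings reached so far
target is not among the 32 markings reachable within 5 steps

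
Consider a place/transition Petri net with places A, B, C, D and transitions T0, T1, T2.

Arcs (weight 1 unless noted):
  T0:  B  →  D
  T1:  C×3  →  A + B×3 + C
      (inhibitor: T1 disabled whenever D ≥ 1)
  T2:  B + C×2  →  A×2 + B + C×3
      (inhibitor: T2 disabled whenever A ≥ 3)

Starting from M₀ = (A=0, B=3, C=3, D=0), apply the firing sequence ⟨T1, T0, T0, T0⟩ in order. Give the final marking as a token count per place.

(A=1, B=3, C=1, D=3)

step 1: fire T1:  (A=0, B=3, C=3, D=0) → (A=1, B=6, C=1, D=0)
step 2: fire T0:  (A=1, B=6, C=1, D=0) → (A=1, B=5, C=1, D=1)
step 3: fire T0:  (A=1, B=5, C=1, D=1) → (A=1, B=4, C=1, D=2)
step 4: fire T0:  (A=1, B=4, C=1, D=2) → (A=1, B=3, C=1, D=3)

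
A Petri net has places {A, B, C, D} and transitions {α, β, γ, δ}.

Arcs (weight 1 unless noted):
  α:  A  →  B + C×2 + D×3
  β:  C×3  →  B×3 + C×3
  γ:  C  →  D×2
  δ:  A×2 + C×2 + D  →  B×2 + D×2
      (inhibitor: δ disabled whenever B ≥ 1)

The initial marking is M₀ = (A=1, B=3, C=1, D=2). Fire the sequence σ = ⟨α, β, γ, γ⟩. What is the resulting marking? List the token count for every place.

step 1: fire α:  (A=1, B=3, C=1, D=2) → (A=0, B=4, C=3, D=5)
step 2: fire β:  (A=0, B=4, C=3, D=5) → (A=0, B=7, C=3, D=5)
step 3: fire γ:  (A=0, B=7, C=3, D=5) → (A=0, B=7, C=2, D=7)
step 4: fire γ:  (A=0, B=7, C=2, D=7) → (A=0, B=7, C=1, D=9)

(A=0, B=7, C=1, D=9)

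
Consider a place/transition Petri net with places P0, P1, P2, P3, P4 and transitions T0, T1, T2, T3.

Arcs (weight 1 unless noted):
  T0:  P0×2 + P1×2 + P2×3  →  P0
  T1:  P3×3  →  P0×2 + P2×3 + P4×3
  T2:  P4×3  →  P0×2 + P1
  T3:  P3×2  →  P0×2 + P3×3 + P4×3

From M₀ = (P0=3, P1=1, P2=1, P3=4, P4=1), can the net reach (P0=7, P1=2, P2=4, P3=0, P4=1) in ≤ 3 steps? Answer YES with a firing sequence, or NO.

depth 0: 1 marking
depth 1: 3 markings reached so far
depth 2: 7 markings reached so far
depth 3: 12 markings reached so far
target is not among the 12 markings reachable within 3 steps

NO — not reachable within 3 firings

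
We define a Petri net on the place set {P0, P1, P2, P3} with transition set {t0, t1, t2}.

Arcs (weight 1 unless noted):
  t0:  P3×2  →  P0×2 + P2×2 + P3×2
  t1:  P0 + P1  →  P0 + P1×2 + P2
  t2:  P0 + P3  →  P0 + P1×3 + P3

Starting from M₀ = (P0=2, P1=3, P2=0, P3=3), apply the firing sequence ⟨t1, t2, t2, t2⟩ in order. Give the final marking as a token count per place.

step 1: fire t1:  (P0=2, P1=3, P2=0, P3=3) → (P0=2, P1=4, P2=1, P3=3)
step 2: fire t2:  (P0=2, P1=4, P2=1, P3=3) → (P0=2, P1=7, P2=1, P3=3)
step 3: fire t2:  (P0=2, P1=7, P2=1, P3=3) → (P0=2, P1=10, P2=1, P3=3)
step 4: fire t2:  (P0=2, P1=10, P2=1, P3=3) → (P0=2, P1=13, P2=1, P3=3)

(P0=2, P1=13, P2=1, P3=3)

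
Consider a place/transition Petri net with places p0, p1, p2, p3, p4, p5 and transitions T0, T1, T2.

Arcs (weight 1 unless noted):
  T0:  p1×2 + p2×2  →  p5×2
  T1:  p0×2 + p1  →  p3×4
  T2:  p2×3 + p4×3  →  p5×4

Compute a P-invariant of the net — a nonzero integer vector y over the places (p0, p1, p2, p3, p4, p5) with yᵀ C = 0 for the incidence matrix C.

Incidence matrix C (rows=places, cols=transitions):
       T0   T1   T2
   p0   0   -2    0
   p1  -2   -1    0
   p2  -2    0   -3
   p3   0    4    0
   p4   0    0   -3
   p5   2    0    4

Candidate y = [2, 0, 0, 1, 0, 0]; check y·C column-wise:
  col T0: 2·0 + 0·-2 + 0·-2 + 1·0 + 0·2 = 0
  col T1: 2·-2 + 0·-1 + 1·4 = 0
  col T2: 2·0 + 0·-3 + 1·0 + 0·-3 + 0·4 = 0

y = (p0:2, p1:0, p2:0, p3:1, p4:0, p5:0)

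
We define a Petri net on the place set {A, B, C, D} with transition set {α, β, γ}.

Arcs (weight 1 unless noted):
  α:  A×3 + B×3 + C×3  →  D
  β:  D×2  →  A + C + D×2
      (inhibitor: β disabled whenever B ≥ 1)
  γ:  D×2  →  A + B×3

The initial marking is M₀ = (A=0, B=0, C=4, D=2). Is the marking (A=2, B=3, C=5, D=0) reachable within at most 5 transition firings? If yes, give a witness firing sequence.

YES — reachable via ⟨β, γ⟩ (2 firings)

step 1: fire β:  (A=0, B=0, C=4, D=2) → (A=1, B=0, C=5, D=2)
step 2: fire γ:  (A=1, B=0, C=5, D=2) → (A=2, B=3, C=5, D=0)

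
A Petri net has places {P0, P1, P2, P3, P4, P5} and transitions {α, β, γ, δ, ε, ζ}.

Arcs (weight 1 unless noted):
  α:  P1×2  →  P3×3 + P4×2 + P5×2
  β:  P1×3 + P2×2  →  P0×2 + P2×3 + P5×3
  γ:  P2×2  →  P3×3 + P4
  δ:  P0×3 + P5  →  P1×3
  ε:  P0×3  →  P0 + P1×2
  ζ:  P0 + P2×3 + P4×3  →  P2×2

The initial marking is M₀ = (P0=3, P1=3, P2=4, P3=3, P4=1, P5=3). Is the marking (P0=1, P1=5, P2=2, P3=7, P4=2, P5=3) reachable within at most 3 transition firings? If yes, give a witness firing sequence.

depth 0: 1 marking
depth 1: 6 markings reached so far
depth 2: 16 markings reached so far
depth 3: 33 markings reached so far
target is not among the 33 markings reachable within 3 steps

NO — not reachable within 3 firings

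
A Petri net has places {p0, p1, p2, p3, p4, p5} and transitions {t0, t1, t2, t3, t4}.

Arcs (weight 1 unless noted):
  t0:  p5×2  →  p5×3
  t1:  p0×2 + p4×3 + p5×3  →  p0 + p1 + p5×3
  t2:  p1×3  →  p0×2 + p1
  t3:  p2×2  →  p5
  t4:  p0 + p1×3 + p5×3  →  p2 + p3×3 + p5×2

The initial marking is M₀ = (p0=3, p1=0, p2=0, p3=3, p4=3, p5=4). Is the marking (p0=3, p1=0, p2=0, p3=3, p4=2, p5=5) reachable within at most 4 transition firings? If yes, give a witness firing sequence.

NO — not reachable within 4 firings

depth 0: 1 marking
depth 1: 3 markings reached so far
depth 2: 5 markings reached so far
depth 3: 7 markings reached so far
depth 4: 9 markings reached so far
target is not among the 9 markings reachable within 4 steps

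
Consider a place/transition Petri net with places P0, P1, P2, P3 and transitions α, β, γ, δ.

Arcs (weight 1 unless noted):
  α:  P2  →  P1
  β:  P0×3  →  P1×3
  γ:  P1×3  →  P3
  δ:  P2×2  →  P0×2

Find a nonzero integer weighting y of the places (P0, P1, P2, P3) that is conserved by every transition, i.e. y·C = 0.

y = (P0:1, P1:1, P2:1, P3:3)

Incidence matrix C (rows=places, cols=transitions):
        α    β    γ    δ
   P0   0   -3    0    2
   P1   1    3   -3    0
   P2  -1    0    0   -2
   P3   0    0    1    0

Candidate y = [1, 1, 1, 3]; check y·C column-wise:
  col α: 1·0 + 1·1 + 1·-1 + 3·0 = 0
  col β: 1·-3 + 1·3 + 1·0 + 3·0 = 0
  col γ: 1·0 + 1·-3 + 1·0 + 3·1 = 0
  col δ: 1·2 + 1·0 + 1·-2 + 3·0 = 0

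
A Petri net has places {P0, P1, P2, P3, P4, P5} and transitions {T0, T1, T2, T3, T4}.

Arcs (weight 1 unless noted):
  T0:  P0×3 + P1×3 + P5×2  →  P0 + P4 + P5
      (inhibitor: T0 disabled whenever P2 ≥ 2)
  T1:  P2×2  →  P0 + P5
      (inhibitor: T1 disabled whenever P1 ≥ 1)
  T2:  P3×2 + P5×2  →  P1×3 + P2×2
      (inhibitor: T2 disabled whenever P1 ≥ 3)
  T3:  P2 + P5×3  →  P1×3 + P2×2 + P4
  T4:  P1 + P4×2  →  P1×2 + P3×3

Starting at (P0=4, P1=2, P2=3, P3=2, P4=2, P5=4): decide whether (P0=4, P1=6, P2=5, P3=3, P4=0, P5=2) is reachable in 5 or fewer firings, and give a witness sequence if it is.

YES — reachable via ⟨T2, T4⟩ (2 firings)

step 1: fire T2:  (P0=4, P1=2, P2=3, P3=2, P4=2, P5=4) → (P0=4, P1=5, P2=5, P3=0, P4=2, P5=2)
step 2: fire T4:  (P0=4, P1=5, P2=5, P3=0, P4=2, P5=2) → (P0=4, P1=6, P2=5, P3=3, P4=0, P5=2)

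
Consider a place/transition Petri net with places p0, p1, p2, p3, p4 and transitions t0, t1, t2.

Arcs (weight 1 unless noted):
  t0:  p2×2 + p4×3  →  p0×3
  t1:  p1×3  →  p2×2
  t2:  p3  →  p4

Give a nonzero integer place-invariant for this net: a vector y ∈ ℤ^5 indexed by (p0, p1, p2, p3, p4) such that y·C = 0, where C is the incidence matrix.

Incidence matrix C (rows=places, cols=transitions):
       t0   t1   t2
   p0   3    0    0
   p1   0   -3    0
   p2  -2    2    0
   p3   0    0   -1
   p4  -3    0    1

Candidate y = [2, 2, 3, 0, 0]; check y·C column-wise:
  col t0: 2·3 + 2·0 + 3·-2 + 0·-3 = 0
  col t1: 2·0 + 2·-3 + 3·2 = 0
  col t2: 2·0 + 2·0 + 3·0 + 0·-1 + 0·1 = 0

y = (p0:2, p1:2, p2:3, p3:0, p4:0)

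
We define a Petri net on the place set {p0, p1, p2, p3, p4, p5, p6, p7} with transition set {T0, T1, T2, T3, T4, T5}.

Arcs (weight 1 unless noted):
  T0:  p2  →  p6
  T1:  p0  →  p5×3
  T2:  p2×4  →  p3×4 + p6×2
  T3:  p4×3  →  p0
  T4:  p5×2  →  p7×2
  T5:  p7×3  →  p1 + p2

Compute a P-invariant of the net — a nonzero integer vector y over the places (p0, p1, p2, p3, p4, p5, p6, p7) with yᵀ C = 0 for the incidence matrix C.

y = (p0:0, p1:2, p2:-2, p3:-1, p4:0, p5:0, p6:-2, p7:0)

Incidence matrix C (rows=places, cols=transitions):
       T0   T1   T2   T3   T4   T5
   p0   0   -1    0    1    0    0
   p1   0    0    0    0    0    1
   p2  -1    0   -4    0    0    1
   p3   0    0    4    0    0    0
   p4   0    0    0   -3    0    0
   p5   0    3    0    0   -2    0
   p6   1    0    2    0    0    0
   p7   0    0    0    0    2   -3

Candidate y = [0, 2, -2, -1, 0, 0, -2, 0]; check y·C column-wise:
  col T0: 2·0 + -2·-1 + -1·0 + -2·1 = 0
  col T1: 0·-1 + 2·0 + -2·0 + -1·0 + 0·3 + -2·0 = 0
  col T2: 2·0 + -2·-4 + -1·4 + -2·2 = 0
  col T3: 0·1 + 2·0 + -2·0 + -1·0 + 0·-3 + -2·0 = 0
  col T4: 2·0 + -2·0 + -1·0 + 0·-2 + -2·0 + 0·2 = 0
  col T5: 2·1 + -2·1 + -1·0 + -2·0 + 0·-3 = 0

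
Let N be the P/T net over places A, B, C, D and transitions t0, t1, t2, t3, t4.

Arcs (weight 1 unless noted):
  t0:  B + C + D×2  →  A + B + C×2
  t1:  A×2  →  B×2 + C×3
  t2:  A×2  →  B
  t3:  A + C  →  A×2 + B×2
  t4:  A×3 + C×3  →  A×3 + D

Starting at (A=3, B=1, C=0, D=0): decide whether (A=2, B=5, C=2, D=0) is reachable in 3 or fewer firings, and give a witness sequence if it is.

step 1: fire t1:  (A=3, B=1, C=0, D=0) → (A=1, B=3, C=3, D=0)
step 2: fire t3:  (A=1, B=3, C=3, D=0) → (A=2, B=5, C=2, D=0)

YES — reachable via ⟨t1, t3⟩ (2 firings)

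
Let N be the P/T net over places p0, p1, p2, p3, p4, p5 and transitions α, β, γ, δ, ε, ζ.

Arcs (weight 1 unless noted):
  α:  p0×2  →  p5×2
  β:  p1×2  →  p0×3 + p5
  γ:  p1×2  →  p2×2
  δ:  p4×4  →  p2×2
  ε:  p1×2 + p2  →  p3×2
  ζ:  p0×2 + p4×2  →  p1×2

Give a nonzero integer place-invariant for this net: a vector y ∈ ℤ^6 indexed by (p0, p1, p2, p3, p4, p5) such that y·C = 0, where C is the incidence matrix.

y = (p0:1, p1:2, p2:2, p3:3, p4:1, p5:1)

Incidence matrix C (rows=places, cols=transitions):
        α    β    γ    δ    ε    ζ
   p0  -2    3    0    0    0   -2
   p1   0   -2   -2    0   -2    2
   p2   0    0    2    2   -1    0
   p3   0    0    0    0    2    0
   p4   0    0    0   -4    0   -2
   p5   2    1    0    0    0    0

Candidate y = [1, 2, 2, 3, 1, 1]; check y·C column-wise:
  col α: 1·-2 + 2·0 + 2·0 + 3·0 + 1·0 + 1·2 = 0
  col β: 1·3 + 2·-2 + 2·0 + 3·0 + 1·0 + 1·1 = 0
  col γ: 1·0 + 2·-2 + 2·2 + 3·0 + 1·0 + 1·0 = 0
  col δ: 1·0 + 2·0 + 2·2 + 3·0 + 1·-4 + 1·0 = 0
  col ε: 1·0 + 2·-2 + 2·-1 + 3·2 + 1·0 + 1·0 = 0
  col ζ: 1·-2 + 2·2 + 2·0 + 3·0 + 1·-2 + 1·0 = 0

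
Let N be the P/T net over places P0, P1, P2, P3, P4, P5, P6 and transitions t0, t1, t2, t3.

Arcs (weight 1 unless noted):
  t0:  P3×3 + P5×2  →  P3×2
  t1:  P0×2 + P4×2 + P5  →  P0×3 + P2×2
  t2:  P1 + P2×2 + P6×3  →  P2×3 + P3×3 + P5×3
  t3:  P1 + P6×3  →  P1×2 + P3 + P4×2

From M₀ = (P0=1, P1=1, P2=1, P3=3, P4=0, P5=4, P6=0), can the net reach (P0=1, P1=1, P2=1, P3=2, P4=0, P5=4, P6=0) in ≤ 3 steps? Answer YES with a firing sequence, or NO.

NO — not reachable within 3 firings

depth 0: 1 marking
depth 1: 2 markings reached so far
depth 2: 2 markings reached so far
(frontier empty at depth 2; search complete)
target is not among the 2 markings reachable within 3 steps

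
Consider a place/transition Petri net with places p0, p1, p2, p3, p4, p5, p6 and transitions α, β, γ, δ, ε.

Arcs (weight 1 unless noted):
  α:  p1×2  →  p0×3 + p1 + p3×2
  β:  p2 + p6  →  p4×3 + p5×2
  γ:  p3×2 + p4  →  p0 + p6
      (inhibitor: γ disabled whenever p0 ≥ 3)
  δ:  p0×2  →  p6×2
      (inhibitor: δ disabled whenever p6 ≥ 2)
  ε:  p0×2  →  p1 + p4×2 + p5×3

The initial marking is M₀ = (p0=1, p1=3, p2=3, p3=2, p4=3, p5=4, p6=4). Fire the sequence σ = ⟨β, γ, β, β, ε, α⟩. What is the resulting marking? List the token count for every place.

(p0=3, p1=3, p2=0, p3=2, p4=13, p5=13, p6=2)

step 1: fire β:  (p0=1, p1=3, p2=3, p3=2, p4=3, p5=4, p6=4) → (p0=1, p1=3, p2=2, p3=2, p4=6, p5=6, p6=3)
step 2: fire γ:  (p0=1, p1=3, p2=2, p3=2, p4=6, p5=6, p6=3) → (p0=2, p1=3, p2=2, p3=0, p4=5, p5=6, p6=4)
step 3: fire β:  (p0=2, p1=3, p2=2, p3=0, p4=5, p5=6, p6=4) → (p0=2, p1=3, p2=1, p3=0, p4=8, p5=8, p6=3)
step 4: fire β:  (p0=2, p1=3, p2=1, p3=0, p4=8, p5=8, p6=3) → (p0=2, p1=3, p2=0, p3=0, p4=11, p5=10, p6=2)
step 5: fire ε:  (p0=2, p1=3, p2=0, p3=0, p4=11, p5=10, p6=2) → (p0=0, p1=4, p2=0, p3=0, p4=13, p5=13, p6=2)
step 6: fire α:  (p0=0, p1=4, p2=0, p3=0, p4=13, p5=13, p6=2) → (p0=3, p1=3, p2=0, p3=2, p4=13, p5=13, p6=2)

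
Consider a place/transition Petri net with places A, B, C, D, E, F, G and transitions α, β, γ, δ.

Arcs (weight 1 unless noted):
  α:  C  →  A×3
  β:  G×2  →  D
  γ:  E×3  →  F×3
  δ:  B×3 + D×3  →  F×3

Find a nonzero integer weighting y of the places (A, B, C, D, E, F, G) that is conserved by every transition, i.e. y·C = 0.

Incidence matrix C (rows=places, cols=transitions):
        α    β    γ    δ
    A   3    0    0    0
    B   0    0    0   -3
    C  -1    0    0    0
    D   0    1    0   -3
    E   0    0   -3    0
    F   0    0    3    3
    G   0   -2    0    0

Candidate y = [1, 0, 3, 0, 0, 0, 0]; check y·C column-wise:
  col α: 1·3 + 3·-1 = 0
  col β: 1·0 + 3·0 + 0·1 + 0·-2 = 0
  col γ: 1·0 + 3·0 + 0·-3 + 0·3 = 0
  col δ: 1·0 + 0·-3 + 3·0 + 0·-3 + 0·3 = 0

y = (A:1, B:0, C:3, D:0, E:0, F:0, G:0)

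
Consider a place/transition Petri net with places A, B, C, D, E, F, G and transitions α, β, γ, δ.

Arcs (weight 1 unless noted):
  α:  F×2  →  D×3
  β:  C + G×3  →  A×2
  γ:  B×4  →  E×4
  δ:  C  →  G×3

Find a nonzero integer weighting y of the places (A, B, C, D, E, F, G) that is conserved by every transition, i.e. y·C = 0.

Incidence matrix C (rows=places, cols=transitions):
        α    β    γ    δ
    A   0    2    0    0
    B   0    0   -4    0
    C   0   -1    0   -1
    D   3    0    0    0
    E   0    0    4    0
    F  -2    0    0    0
    G   0   -3    0    3

Candidate y = [0, 1, 0, 0, 1, 0, 0]; check y·C column-wise:
  col α: 1·0 + 0·3 + 1·0 + 0·-2 = 0
  col β: 0·2 + 1·0 + 0·-1 + 1·0 + 0·-3 = 0
  col γ: 1·-4 + 1·4 = 0
  col δ: 1·0 + 0·-1 + 1·0 + 0·3 = 0

y = (A:0, B:1, C:0, D:0, E:1, F:0, G:0)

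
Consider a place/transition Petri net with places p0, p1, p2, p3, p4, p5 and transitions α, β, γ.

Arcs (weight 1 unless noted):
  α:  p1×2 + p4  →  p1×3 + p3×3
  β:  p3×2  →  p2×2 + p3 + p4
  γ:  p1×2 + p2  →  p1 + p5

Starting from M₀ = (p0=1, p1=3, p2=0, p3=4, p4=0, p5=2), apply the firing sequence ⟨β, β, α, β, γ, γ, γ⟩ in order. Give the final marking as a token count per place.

step 1: fire β:  (p0=1, p1=3, p2=0, p3=4, p4=0, p5=2) → (p0=1, p1=3, p2=2, p3=3, p4=1, p5=2)
step 2: fire β:  (p0=1, p1=3, p2=2, p3=3, p4=1, p5=2) → (p0=1, p1=3, p2=4, p3=2, p4=2, p5=2)
step 3: fire α:  (p0=1, p1=3, p2=4, p3=2, p4=2, p5=2) → (p0=1, p1=4, p2=4, p3=5, p4=1, p5=2)
step 4: fire β:  (p0=1, p1=4, p2=4, p3=5, p4=1, p5=2) → (p0=1, p1=4, p2=6, p3=4, p4=2, p5=2)
step 5: fire γ:  (p0=1, p1=4, p2=6, p3=4, p4=2, p5=2) → (p0=1, p1=3, p2=5, p3=4, p4=2, p5=3)
step 6: fire γ:  (p0=1, p1=3, p2=5, p3=4, p4=2, p5=3) → (p0=1, p1=2, p2=4, p3=4, p4=2, p5=4)
step 7: fire γ:  (p0=1, p1=2, p2=4, p3=4, p4=2, p5=4) → (p0=1, p1=1, p2=3, p3=4, p4=2, p5=5)

(p0=1, p1=1, p2=3, p3=4, p4=2, p5=5)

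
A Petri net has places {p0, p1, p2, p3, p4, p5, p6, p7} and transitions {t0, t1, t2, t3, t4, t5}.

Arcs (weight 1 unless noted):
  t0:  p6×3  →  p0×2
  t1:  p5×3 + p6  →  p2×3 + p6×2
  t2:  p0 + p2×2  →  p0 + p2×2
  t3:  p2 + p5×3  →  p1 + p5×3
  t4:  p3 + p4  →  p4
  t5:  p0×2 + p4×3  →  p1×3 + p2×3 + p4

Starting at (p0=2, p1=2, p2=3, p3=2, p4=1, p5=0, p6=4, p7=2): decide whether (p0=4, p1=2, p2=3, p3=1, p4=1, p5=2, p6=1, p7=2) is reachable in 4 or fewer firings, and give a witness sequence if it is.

depth 0: 1 marking
depth 1: 3 markings reached so far
depth 2: 5 markings reached so far
depth 3: 6 markings reached so far
depth 4: 6 markings reached so far
(frontier empty at depth 4; search complete)
target is not among the 6 markings reachable within 4 steps

NO — not reachable within 4 firings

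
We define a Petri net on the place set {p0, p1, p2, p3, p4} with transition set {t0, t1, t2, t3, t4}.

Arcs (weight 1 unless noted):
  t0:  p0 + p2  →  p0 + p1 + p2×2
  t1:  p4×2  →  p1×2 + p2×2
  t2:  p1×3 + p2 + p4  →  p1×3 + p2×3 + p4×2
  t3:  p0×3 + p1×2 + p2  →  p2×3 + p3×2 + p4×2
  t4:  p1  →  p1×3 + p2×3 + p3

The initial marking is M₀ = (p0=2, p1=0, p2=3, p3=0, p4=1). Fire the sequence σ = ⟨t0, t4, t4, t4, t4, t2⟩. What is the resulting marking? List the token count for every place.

step 1: fire t0:  (p0=2, p1=0, p2=3, p3=0, p4=1) → (p0=2, p1=1, p2=4, p3=0, p4=1)
step 2: fire t4:  (p0=2, p1=1, p2=4, p3=0, p4=1) → (p0=2, p1=3, p2=7, p3=1, p4=1)
step 3: fire t4:  (p0=2, p1=3, p2=7, p3=1, p4=1) → (p0=2, p1=5, p2=10, p3=2, p4=1)
step 4: fire t4:  (p0=2, p1=5, p2=10, p3=2, p4=1) → (p0=2, p1=7, p2=13, p3=3, p4=1)
step 5: fire t4:  (p0=2, p1=7, p2=13, p3=3, p4=1) → (p0=2, p1=9, p2=16, p3=4, p4=1)
step 6: fire t2:  (p0=2, p1=9, p2=16, p3=4, p4=1) → (p0=2, p1=9, p2=18, p3=4, p4=2)

(p0=2, p1=9, p2=18, p3=4, p4=2)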